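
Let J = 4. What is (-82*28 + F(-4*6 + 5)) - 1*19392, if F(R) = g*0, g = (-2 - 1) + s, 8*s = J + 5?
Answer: -21688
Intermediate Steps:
s = 9/8 (s = (4 + 5)/8 = (⅛)*9 = 9/8 ≈ 1.1250)
g = -15/8 (g = (-2 - 1) + 9/8 = -3 + 9/8 = -15/8 ≈ -1.8750)
F(R) = 0 (F(R) = -15/8*0 = 0)
(-82*28 + F(-4*6 + 5)) - 1*19392 = (-82*28 + 0) - 1*19392 = (-2296 + 0) - 19392 = -2296 - 19392 = -21688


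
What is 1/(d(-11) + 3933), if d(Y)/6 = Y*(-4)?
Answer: 1/4197 ≈ 0.00023827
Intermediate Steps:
d(Y) = -24*Y (d(Y) = 6*(Y*(-4)) = 6*(-4*Y) = -24*Y)
1/(d(-11) + 3933) = 1/(-24*(-11) + 3933) = 1/(264 + 3933) = 1/4197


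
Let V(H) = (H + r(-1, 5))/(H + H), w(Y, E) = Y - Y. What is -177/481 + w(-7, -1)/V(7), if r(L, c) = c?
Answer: -177/481 ≈ -0.36798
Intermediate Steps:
w(Y, E) = 0
V(H) = (5 + H)/(2*H) (V(H) = (H + 5)/(H + H) = (5 + H)/((2*H)) = (5 + H)*(1/(2*H)) = (5 + H)/(2*H))
-177/481 + w(-7, -1)/V(7) = -177/481 + 0/(((½)*(5 + 7)/7)) = -177*1/481 + 0/(((½)*(⅐)*12)) = -177/481 + 0/(6/7) = -177/481 + 0*(7/6) = -177/481 + 0 = -177/481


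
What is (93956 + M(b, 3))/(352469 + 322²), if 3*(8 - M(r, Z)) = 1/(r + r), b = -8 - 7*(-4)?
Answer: 11275679/54738360 ≈ 0.20599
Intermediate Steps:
b = 20 (b = -8 + 28 = 20)
M(r, Z) = 8 - 1/(6*r) (M(r, Z) = 8 - 1/(3*(r + r)) = 8 - 1/(2*r)/3 = 8 - 1/(6*r))
(93956 + M(b, 3))/(352469 + 322²) = (93956 + (8 - ⅙/20))/(352469 + 322²) = (93956 + (8 - ⅙*1/20))/(352469 + 103684) = (93956 + (8 - 1/120))/456153 = (93956 + 959/120)*(1/456153) = (11275679/120)*(1/456153) = 11275679/54738360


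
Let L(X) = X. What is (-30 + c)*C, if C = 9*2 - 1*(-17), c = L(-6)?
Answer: -1260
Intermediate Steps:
c = -6
C = 35 (C = 18 + 17 = 35)
(-30 + c)*C = (-30 - 6)*35 = -36*35 = -1260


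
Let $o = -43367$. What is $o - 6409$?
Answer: $-49776$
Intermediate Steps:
$o - 6409 = -43367 - 6409 = -49776$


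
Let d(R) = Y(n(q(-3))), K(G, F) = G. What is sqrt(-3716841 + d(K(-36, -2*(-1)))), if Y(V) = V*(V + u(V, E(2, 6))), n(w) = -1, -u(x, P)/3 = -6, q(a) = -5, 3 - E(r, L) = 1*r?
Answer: I*sqrt(3716858) ≈ 1927.9*I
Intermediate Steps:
E(r, L) = 3 - r
u(x, P) = 18 (u(x, P) = -3*(-6) = 18)
Y(V) = V*(18 + V) (Y(V) = V*(V + 18) = V*(18 + V))
d(R) = -17 (d(R) = -(18 - 1) = -1*17 = -17)
sqrt(-3716841 + d(K(-36, -2*(-1)))) = sqrt(-3716841 - 17) = sqrt(-3716858) = I*sqrt(3716858)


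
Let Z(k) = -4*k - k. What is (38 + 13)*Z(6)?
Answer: -1530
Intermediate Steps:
Z(k) = -5*k
(38 + 13)*Z(6) = (38 + 13)*(-5*6) = 51*(-30) = -1530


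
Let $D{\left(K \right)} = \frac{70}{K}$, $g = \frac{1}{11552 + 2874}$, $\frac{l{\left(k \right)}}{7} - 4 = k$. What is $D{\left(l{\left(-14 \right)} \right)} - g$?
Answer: $- \frac{14427}{14426} \approx -1.0001$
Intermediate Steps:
$l{\left(k \right)} = 28 + 7 k$
$g = \frac{1}{14426} \approx 6.9319 \cdot 10^{-5}$
$D{\left(l{\left(-14 \right)} \right)} - g = \frac{70}{28 + 7 \left(-14\right)} - \frac{1}{14426} = \frac{70}{28 - 98} - \frac{1}{14426} = \frac{70}{-70} - \frac{1}{14426} = 70 \left(- \frac{1}{70}\right) - \frac{1}{14426} = -1 - \frac{1}{14426} = - \frac{14427}{14426}$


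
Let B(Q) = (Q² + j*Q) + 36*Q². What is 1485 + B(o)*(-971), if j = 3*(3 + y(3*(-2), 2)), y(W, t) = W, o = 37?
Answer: -48859235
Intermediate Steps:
j = -9 (j = 3*(3 + 3*(-2)) = 3*(3 - 6) = 3*(-3) = -9)
B(Q) = -9*Q + 37*Q² (B(Q) = (Q² - 9*Q) + 36*Q² = -9*Q + 37*Q²)
1485 + B(o)*(-971) = 1485 + (37*(-9 + 37*37))*(-971) = 1485 + (37*(-9 + 1369))*(-971) = 1485 + (37*1360)*(-971) = 1485 + 50320*(-971) = 1485 - 48860720 = -48859235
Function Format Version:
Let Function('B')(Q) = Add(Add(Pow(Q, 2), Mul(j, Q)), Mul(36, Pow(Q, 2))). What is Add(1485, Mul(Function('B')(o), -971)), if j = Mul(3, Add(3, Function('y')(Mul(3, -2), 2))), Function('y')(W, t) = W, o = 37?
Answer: -48859235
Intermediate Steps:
j = -9 (j = Mul(3, Add(3, Mul(3, -2))) = Mul(3, Add(3, -6)) = Mul(3, -3) = -9)
Function('B')(Q) = Add(Mul(-9, Q), Mul(37, Pow(Q, 2))) (Function('B')(Q) = Add(Add(Pow(Q, 2), Mul(-9, Q)), Mul(36, Pow(Q, 2))) = Add(Mul(-9, Q), Mul(37, Pow(Q, 2))))
Add(1485, Mul(Function('B')(o), -971)) = Add(1485, Mul(Mul(37, Add(-9, Mul(37, 37))), -971)) = Add(1485, Mul(Mul(37, Add(-9, 1369)), -971)) = Add(1485, Mul(Mul(37, 1360), -971)) = Add(1485, Mul(50320, -971)) = Add(1485, -48860720) = -48859235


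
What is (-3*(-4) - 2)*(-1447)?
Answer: -14470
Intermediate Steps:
(-3*(-4) - 2)*(-1447) = (12 - 2)*(-1447) = 10*(-1447) = -14470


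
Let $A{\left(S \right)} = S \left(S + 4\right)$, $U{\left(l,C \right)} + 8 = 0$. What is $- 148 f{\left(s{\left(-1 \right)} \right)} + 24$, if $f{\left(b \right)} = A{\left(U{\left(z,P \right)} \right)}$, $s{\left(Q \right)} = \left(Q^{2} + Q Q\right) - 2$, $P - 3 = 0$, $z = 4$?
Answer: $-4712$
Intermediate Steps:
$P = 3$ ($P = 3 + 0 = 3$)
$U{\left(l,C \right)} = -8$ ($U{\left(l,C \right)} = -8 + 0 = -8$)
$A{\left(S \right)} = S \left(4 + S\right)$
$s{\left(Q \right)} = -2 + 2 Q^{2}$ ($s{\left(Q \right)} = \left(Q^{2} + Q^{2}\right) - 2 = 2 Q^{2} - 2 = -2 + 2 Q^{2}$)
$f{\left(b \right)} = 32$ ($f{\left(b \right)} = - 8 \left(4 - 8\right) = \left(-8\right) \left(-4\right) = 32$)
$- 148 f{\left(s{\left(-1 \right)} \right)} + 24 = \left(-148\right) 32 + 24 = -4736 + 24 = -4712$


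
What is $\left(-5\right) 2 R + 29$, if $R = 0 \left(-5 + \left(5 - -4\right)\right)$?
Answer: $29$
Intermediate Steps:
$R = 0$ ($R = 0 \left(-5 + \left(5 + 4\right)\right) = 0 \left(-5 + 9\right) = 0 \cdot 4 = 0$)
$\left(-5\right) 2 R + 29 = \left(-5\right) 2 \cdot 0 + 29 = \left(-10\right) 0 + 29 = 0 + 29 = 29$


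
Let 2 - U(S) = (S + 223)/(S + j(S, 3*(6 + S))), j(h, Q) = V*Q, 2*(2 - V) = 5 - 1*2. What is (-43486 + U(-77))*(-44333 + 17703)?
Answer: 424970487680/367 ≈ 1.1580e+9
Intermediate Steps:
V = 1/2 (V = 2 - (5 - 1*2)/2 = 2 - (5 - 2)/2 = 2 - 1/2*3 = 2 - 3/2 = 1/2 ≈ 0.50000)
j(h, Q) = Q/2
U(S) = 2 - (223 + S)/(9 + 5*S/2) (U(S) = 2 - (S + 223)/(S + (3*(6 + S))/2) = 2 - (223 + S)/(S + (18 + 3*S)/2) = 2 - (223 + S)/(S + (9 + 3*S/2)) = 2 - (223 + S)/(9 + 5*S/2))
(-43486 + U(-77))*(-44333 + 17703) = (-43486 + 2*(-205 + 4*(-77))/(18 + 5*(-77)))*(-44333 + 17703) = (-43486 + 2*(-205 - 308)/(18 - 385))*(-26630) = (-43486 + 2*(-513)/(-367))*(-26630) = (-43486 + 2*(-1/367)*(-513))*(-26630) = (-43486 + 1026/367)*(-26630) = -15958336/367*(-26630) = 424970487680/367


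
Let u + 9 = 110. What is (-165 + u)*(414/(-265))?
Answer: 26496/265 ≈ 99.985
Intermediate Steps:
u = 101 (u = -9 + 110 = 101)
(-165 + u)*(414/(-265)) = (-165 + 101)*(414/(-265)) = -26496*(-1)/265 = -64*(-414/265) = 26496/265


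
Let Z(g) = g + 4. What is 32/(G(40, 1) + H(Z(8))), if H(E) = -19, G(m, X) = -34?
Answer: -32/53 ≈ -0.60377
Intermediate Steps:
Z(g) = 4 + g
32/(G(40, 1) + H(Z(8))) = 32/(-34 - 19) = 32/(-53) = -1/53*32 = -32/53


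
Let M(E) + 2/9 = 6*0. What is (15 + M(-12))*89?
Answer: 11837/9 ≈ 1315.2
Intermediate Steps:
M(E) = -2/9 (M(E) = -2/9 + 6*0 = -2/9 + 0 = -2/9)
(15 + M(-12))*89 = (15 - 2/9)*89 = (133/9)*89 = 11837/9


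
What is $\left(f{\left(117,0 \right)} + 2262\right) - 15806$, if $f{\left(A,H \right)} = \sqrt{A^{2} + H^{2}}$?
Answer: $-13427$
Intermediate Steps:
$\left(f{\left(117,0 \right)} + 2262\right) - 15806 = \left(\sqrt{117^{2} + 0^{2}} + 2262\right) - 15806 = \left(\sqrt{13689 + 0} + 2262\right) - 15806 = \left(\sqrt{13689} + 2262\right) - 15806 = \left(117 + 2262\right) - 15806 = 2379 - 15806 = -13427$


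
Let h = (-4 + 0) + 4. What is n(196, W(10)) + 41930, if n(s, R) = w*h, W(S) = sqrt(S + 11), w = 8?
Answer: 41930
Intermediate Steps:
h = 0 (h = -4 + 4 = 0)
W(S) = sqrt(11 + S)
n(s, R) = 0 (n(s, R) = 8*0 = 0)
n(196, W(10)) + 41930 = 0 + 41930 = 41930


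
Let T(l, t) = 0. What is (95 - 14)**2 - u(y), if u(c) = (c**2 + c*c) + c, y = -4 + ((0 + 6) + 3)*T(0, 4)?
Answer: 6533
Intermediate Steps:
y = -4 (y = -4 + ((0 + 6) + 3)*0 = -4 + (6 + 3)*0 = -4 + 9*0 = -4 + 0 = -4)
u(c) = c + 2*c**2 (u(c) = (c**2 + c**2) + c = 2*c**2 + c = c + 2*c**2)
(95 - 14)**2 - u(y) = (95 - 14)**2 - (-4)*(1 + 2*(-4)) = 81**2 - (-4)*(1 - 8) = 6561 - (-4)*(-7) = 6561 - 1*28 = 6561 - 28 = 6533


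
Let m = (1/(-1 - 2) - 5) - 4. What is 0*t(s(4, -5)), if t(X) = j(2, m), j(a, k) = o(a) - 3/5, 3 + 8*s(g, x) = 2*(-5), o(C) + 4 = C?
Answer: 0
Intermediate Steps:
o(C) = -4 + C
s(g, x) = -13/8 (s(g, x) = -3/8 + (2*(-5))/8 = -3/8 + (1/8)*(-10) = -3/8 - 5/4 = -13/8)
m = -28/3 (m = (1/(-3) - 5) - 4 = (-1/3 - 5) - 4 = -16/3 - 4 = -28/3 ≈ -9.3333)
j(a, k) = -23/5 + a (j(a, k) = (-4 + a) - 3/5 = -23/5 + a)
t(X) = -13/5 (t(X) = -23/5 + 2 = -13/5)
0*t(s(4, -5)) = 0*(-13/5) = 0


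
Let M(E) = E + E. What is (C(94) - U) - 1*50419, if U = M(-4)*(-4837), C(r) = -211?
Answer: -89326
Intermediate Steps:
M(E) = 2*E
U = 38696 (U = (2*(-4))*(-4837) = -8*(-4837) = 38696)
(C(94) - U) - 1*50419 = (-211 - 1*38696) - 1*50419 = (-211 - 38696) - 50419 = -38907 - 50419 = -89326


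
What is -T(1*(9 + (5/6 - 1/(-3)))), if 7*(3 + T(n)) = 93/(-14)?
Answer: 387/98 ≈ 3.9490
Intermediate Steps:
T(n) = -387/98 (T(n) = -3 + (93/(-14))/7 = -3 + (93*(-1/14))/7 = -3 + (⅐)*(-93/14) = -3 - 93/98 = -387/98)
-T(1*(9 + (5/6 - 1/(-3)))) = -1*(-387/98) = 387/98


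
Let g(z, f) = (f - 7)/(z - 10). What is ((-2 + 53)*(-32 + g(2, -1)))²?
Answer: 2499561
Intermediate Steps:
g(z, f) = (-7 + f)/(-10 + z)
((-2 + 53)*(-32 + g(2, -1)))² = ((-2 + 53)*(-32 + (-7 - 1)/(-10 + 2)))² = (51*(-32 - 8/(-8)))² = (51*(-32 - ⅛*(-8)))² = (51*(-32 + 1))² = (51*(-31))² = (-1581)² = 2499561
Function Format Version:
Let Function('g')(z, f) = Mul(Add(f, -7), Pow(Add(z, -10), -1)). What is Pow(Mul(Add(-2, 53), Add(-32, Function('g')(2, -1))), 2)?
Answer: 2499561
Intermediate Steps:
Function('g')(z, f) = Mul(Pow(Add(-10, z), -1), Add(-7, f)) (Function('g')(z, f) = Mul(Add(-7, f), Pow(Add(-10, z), -1)) = Mul(Pow(Add(-10, z), -1), Add(-7, f)))
Pow(Mul(Add(-2, 53), Add(-32, Function('g')(2, -1))), 2) = Pow(Mul(Add(-2, 53), Add(-32, Mul(Pow(Add(-10, 2), -1), Add(-7, -1)))), 2) = Pow(Mul(51, Add(-32, Mul(Pow(-8, -1), -8))), 2) = Pow(Mul(51, Add(-32, Mul(Rational(-1, 8), -8))), 2) = Pow(Mul(51, Add(-32, 1)), 2) = Pow(Mul(51, -31), 2) = Pow(-1581, 2) = 2499561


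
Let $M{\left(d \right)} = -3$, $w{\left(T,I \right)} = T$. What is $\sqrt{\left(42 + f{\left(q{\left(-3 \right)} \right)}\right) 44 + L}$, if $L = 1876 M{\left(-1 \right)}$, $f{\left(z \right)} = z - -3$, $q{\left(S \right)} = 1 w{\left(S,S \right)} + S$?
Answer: $2 i \sqrt{978} \approx 62.546 i$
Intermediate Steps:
$q{\left(S \right)} = 2 S$ ($q{\left(S \right)} = 1 S + S = S + S = 2 S$)
$f{\left(z \right)} = 3 + z$ ($f{\left(z \right)} = z + 3 = 3 + z$)
$L = -5628$ ($L = 1876 \left(-3\right) = -5628$)
$\sqrt{\left(42 + f{\left(q{\left(-3 \right)} \right)}\right) 44 + L} = \sqrt{\left(42 + \left(3 + 2 \left(-3\right)\right)\right) 44 - 5628} = \sqrt{\left(42 + \left(3 - 6\right)\right) 44 - 5628} = \sqrt{\left(42 - 3\right) 44 - 5628} = \sqrt{39 \cdot 44 - 5628} = \sqrt{1716 - 5628} = \sqrt{-3912} = 2 i \sqrt{978}$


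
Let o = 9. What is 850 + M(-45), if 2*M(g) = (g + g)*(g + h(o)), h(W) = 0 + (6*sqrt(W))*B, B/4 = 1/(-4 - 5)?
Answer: 3235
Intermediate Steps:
B = -4/9 (B = 4/(-4 - 5) = 4/(-9) = 4*(-1/9) = -4/9 ≈ -0.44444)
h(W) = -8*sqrt(W)/3 (h(W) = 0 + (6*sqrt(W))*(-4/9) = 0 - 8*sqrt(W)/3 = -8*sqrt(W)/3)
M(g) = g*(-8 + g) (M(g) = ((g + g)*(g - 8*sqrt(9)/3))/2 = ((2*g)*(g - 8/3*3))/2 = ((2*g)*(g - 8))/2 = ((2*g)*(-8 + g))/2 = (2*g*(-8 + g))/2 = g*(-8 + g))
850 + M(-45) = 850 - 45*(-8 - 45) = 850 - 45*(-53) = 850 + 2385 = 3235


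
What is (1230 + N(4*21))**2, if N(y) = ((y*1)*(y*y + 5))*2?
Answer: 1410104000484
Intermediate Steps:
N(y) = 2*y*(5 + y**2) (N(y) = (y*(y**2 + 5))*2 = (y*(5 + y**2))*2 = 2*y*(5 + y**2))
(1230 + N(4*21))**2 = (1230 + 2*(4*21)*(5 + (4*21)**2))**2 = (1230 + 2*84*(5 + 84**2))**2 = (1230 + 2*84*(5 + 7056))**2 = (1230 + 2*84*7061)**2 = (1230 + 1186248)**2 = 1187478**2 = 1410104000484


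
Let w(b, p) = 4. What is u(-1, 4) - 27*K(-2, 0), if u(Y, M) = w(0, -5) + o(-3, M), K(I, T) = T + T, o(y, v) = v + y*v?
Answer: -4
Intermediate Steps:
o(y, v) = v + v*y
K(I, T) = 2*T
u(Y, M) = 4 - 2*M (u(Y, M) = 4 + M*(1 - 3) = 4 + M*(-2) = 4 - 2*M)
u(-1, 4) - 27*K(-2, 0) = (4 - 2*4) - 54*0 = (4 - 8) - 27*0 = -4 + 0 = -4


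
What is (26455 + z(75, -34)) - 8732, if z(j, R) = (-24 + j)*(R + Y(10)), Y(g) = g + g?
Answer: 17009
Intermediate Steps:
Y(g) = 2*g
z(j, R) = (-24 + j)*(20 + R) (z(j, R) = (-24 + j)*(R + 2*10) = (-24 + j)*(R + 20) = (-24 + j)*(20 + R))
(26455 + z(75, -34)) - 8732 = (26455 + (-480 - 24*(-34) + 20*75 - 34*75)) - 8732 = (26455 + (-480 + 816 + 1500 - 2550)) - 8732 = (26455 - 714) - 8732 = 25741 - 8732 = 17009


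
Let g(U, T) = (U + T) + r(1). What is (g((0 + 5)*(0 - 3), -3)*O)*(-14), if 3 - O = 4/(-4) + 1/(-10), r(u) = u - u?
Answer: 5166/5 ≈ 1033.2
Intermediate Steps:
r(u) = 0
g(U, T) = T + U (g(U, T) = (U + T) + 0 = (T + U) + 0 = T + U)
O = 41/10 (O = 3 - (4/(-4) + 1/(-10)) = 3 - (4*(-1/4) + 1*(-1/10)) = 3 - (-1 - 1/10) = 3 - 1*(-11/10) = 3 + 11/10 = 41/10 ≈ 4.1000)
(g((0 + 5)*(0 - 3), -3)*O)*(-14) = ((-3 + (0 + 5)*(0 - 3))*(41/10))*(-14) = ((-3 + 5*(-3))*(41/10))*(-14) = ((-3 - 15)*(41/10))*(-14) = -18*41/10*(-14) = -369/5*(-14) = 5166/5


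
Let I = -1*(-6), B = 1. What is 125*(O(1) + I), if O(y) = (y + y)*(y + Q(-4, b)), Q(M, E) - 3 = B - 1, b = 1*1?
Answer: 1750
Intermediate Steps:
I = 6
b = 1
Q(M, E) = 3 (Q(M, E) = 3 + (1 - 1) = 3 + 0 = 3)
O(y) = 2*y*(3 + y) (O(y) = (y + y)*(y + 3) = (2*y)*(3 + y) = 2*y*(3 + y))
125*(O(1) + I) = 125*(2*1*(3 + 1) + 6) = 125*(2*1*4 + 6) = 125*(8 + 6) = 125*14 = 1750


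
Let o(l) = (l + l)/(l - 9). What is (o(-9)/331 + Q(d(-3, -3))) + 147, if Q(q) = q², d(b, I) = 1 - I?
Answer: 53954/331 ≈ 163.00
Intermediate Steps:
o(l) = 2*l/(-9 + l) (o(l) = (2*l)/(-9 + l) = 2*l/(-9 + l))
(o(-9)/331 + Q(d(-3, -3))) + 147 = ((2*(-9)/(-9 - 9))/331 + (1 - 1*(-3))²) + 147 = ((2*(-9)/(-18))*(1/331) + (1 + 3)²) + 147 = ((2*(-9)*(-1/18))*(1/331) + 4²) + 147 = (1*(1/331) + 16) + 147 = (1/331 + 16) + 147 = 5297/331 + 147 = 53954/331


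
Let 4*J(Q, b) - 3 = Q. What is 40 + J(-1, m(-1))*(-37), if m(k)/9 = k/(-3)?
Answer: 43/2 ≈ 21.500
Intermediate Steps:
m(k) = -3*k (m(k) = 9*(k/(-3)) = 9*(k*(-1/3)) = 9*(-k/3) = -3*k)
J(Q, b) = 3/4 + Q/4
40 + J(-1, m(-1))*(-37) = 40 + (3/4 + (1/4)*(-1))*(-37) = 40 + (3/4 - 1/4)*(-37) = 40 + (1/2)*(-37) = 40 - 37/2 = 43/2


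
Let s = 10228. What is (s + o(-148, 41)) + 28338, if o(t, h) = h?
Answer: 38607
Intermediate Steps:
(s + o(-148, 41)) + 28338 = (10228 + 41) + 28338 = 10269 + 28338 = 38607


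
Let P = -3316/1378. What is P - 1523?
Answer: -1051005/689 ≈ -1525.4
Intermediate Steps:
P = -1658/689 (P = -3316*1/1378 = -1658/689 ≈ -2.4064)
P - 1523 = -1658/689 - 1523 = -1051005/689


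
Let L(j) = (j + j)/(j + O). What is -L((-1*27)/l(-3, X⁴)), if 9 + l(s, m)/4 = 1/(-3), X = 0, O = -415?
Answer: 162/46399 ≈ 0.0034915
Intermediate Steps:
l(s, m) = -112/3 (l(s, m) = -36 + 4/(-3) = -36 + 4*(-⅓) = -36 - 4/3 = -112/3)
L(j) = 2*j/(-415 + j) (L(j) = (j + j)/(j - 415) = (2*j)/(-415 + j) = 2*j/(-415 + j))
-L((-1*27)/l(-3, X⁴)) = -2*(-1*27)/(-112/3)/(-415 + (-1*27)/(-112/3)) = -2*(-3/112*(-27))/(-415 - 3/112*(-27)) = -2*81/(112*(-415 + 81/112)) = -2*81/(112*(-46399/112)) = -2*81*(-112)/(112*46399) = -1*(-162/46399) = 162/46399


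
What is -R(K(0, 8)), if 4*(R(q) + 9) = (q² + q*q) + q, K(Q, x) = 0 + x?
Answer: -25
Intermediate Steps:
K(Q, x) = x
R(q) = -9 + q²/2 + q/4 (R(q) = -9 + ((q² + q*q) + q)/4 = -9 + ((q² + q²) + q)/4 = -9 + (2*q² + q)/4 = -9 + (q + 2*q²)/4 = -9 + (q²/2 + q/4) = -9 + q²/2 + q/4)
-R(K(0, 8)) = -(-9 + (½)*8² + (¼)*8) = -(-9 + (½)*64 + 2) = -(-9 + 32 + 2) = -1*25 = -25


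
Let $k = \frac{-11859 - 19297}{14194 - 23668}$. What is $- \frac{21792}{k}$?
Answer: $- \frac{51614352}{7789} \approx -6626.6$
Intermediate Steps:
$k = \frac{15578}{4737}$ ($k = \frac{-11859 - 19297}{-9474} = \left(-31156\right) \left(- \frac{1}{9474}\right) = \frac{15578}{4737} \approx 3.2886$)
$- \frac{21792}{k} = - \frac{21792}{\frac{15578}{4737}} = \left(-21792\right) \frac{4737}{15578} = - \frac{51614352}{7789}$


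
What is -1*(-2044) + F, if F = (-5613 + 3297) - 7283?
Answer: -7555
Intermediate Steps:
F = -9599 (F = -2316 - 7283 = -9599)
-1*(-2044) + F = -1*(-2044) - 9599 = 2044 - 9599 = -7555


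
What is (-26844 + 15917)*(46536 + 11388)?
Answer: -632935548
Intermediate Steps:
(-26844 + 15917)*(46536 + 11388) = -10927*57924 = -632935548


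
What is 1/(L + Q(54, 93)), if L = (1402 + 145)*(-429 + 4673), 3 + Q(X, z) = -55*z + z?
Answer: 1/6560443 ≈ 1.5243e-7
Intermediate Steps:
Q(X, z) = -3 - 54*z (Q(X, z) = -3 + (-55*z + z) = -3 - 54*z)
L = 6565468 (L = 1547*4244 = 6565468)
1/(L + Q(54, 93)) = 1/(6565468 + (-3 - 54*93)) = 1/(6565468 + (-3 - 5022)) = 1/(6565468 - 5025) = 1/6560443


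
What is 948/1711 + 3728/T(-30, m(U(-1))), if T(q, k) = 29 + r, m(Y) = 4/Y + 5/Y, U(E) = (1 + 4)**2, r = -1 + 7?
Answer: 6411788/59885 ≈ 107.07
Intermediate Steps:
r = 6
U(E) = 25 (U(E) = 5**2 = 25)
m(Y) = 9/Y
T(q, k) = 35 (T(q, k) = 29 + 6 = 35)
948/1711 + 3728/T(-30, m(U(-1))) = 948/1711 + 3728/35 = 6411788/59885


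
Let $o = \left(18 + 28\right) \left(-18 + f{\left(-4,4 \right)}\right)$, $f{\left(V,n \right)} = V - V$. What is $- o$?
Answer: $828$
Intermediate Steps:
$f{\left(V,n \right)} = 0$
$o = -828$ ($o = \left(18 + 28\right) \left(-18 + 0\right) = 46 \left(-18\right) = -828$)
$- o = \left(-1\right) \left(-828\right) = 828$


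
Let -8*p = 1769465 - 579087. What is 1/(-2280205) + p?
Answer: -1357152933749/9120820 ≈ -1.4880e+5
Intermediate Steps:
p = -595189/4 (p = -(1769465 - 579087)/8 = -⅛*1190378 = -595189/4 ≈ -1.4880e+5)
1/(-2280205) + p = 1/(-2280205) - 595189/4 = -1/2280205 - 595189/4 = -1357152933749/9120820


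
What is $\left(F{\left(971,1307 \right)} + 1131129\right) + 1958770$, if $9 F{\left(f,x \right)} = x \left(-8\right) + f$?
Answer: $\frac{27799606}{9} \approx 3.0888 \cdot 10^{6}$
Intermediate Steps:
$F{\left(f,x \right)} = - \frac{8 x}{9} + \frac{f}{9}$ ($F{\left(f,x \right)} = \frac{x \left(-8\right) + f}{9} = \frac{- 8 x + f}{9} = \frac{f - 8 x}{9} = - \frac{8 x}{9} + \frac{f}{9}$)
$\left(F{\left(971,1307 \right)} + 1131129\right) + 1958770 = \left(\left(\left(- \frac{8}{9}\right) 1307 + \frac{1}{9} \cdot 971\right) + 1131129\right) + 1958770 = \left(\left(- \frac{10456}{9} + \frac{971}{9}\right) + 1131129\right) + 1958770 = \left(- \frac{9485}{9} + 1131129\right) + 1958770 = \frac{10170676}{9} + 1958770 = \frac{27799606}{9}$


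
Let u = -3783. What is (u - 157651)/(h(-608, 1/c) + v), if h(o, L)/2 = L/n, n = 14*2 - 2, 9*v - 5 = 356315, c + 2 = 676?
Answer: -12730362372/3122075849 ≈ -4.0775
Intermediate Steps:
c = 674 (c = -2 + 676 = 674)
v = 356320/9 (v = 5/9 + (⅑)*356315 = 5/9 + 356315/9 = 356320/9 ≈ 39591.)
n = 26 (n = 28 - 2 = 26)
h(o, L) = L/13 (h(o, L) = 2*(L/26) = L/13)
(u - 157651)/(h(-608, 1/c) + v) = (-3783 - 157651)/((1/13)/674 + 356320/9) = -161434/((1/13)*(1/674) + 356320/9) = -161434/(1/8762 + 356320/9) = -161434/3122075849/78858 = -161434*78858/3122075849 = -12730362372/3122075849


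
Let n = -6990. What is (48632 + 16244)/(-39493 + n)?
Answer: -64876/46483 ≈ -1.3957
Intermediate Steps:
(48632 + 16244)/(-39493 + n) = (48632 + 16244)/(-39493 - 6990) = 64876/(-46483) = 64876*(-1/46483) = -64876/46483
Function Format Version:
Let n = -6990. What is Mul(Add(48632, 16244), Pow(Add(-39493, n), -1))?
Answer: Rational(-64876, 46483) ≈ -1.3957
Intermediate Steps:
Mul(Add(48632, 16244), Pow(Add(-39493, n), -1)) = Mul(Add(48632, 16244), Pow(Add(-39493, -6990), -1)) = Mul(64876, Pow(-46483, -1)) = Mul(64876, Rational(-1, 46483)) = Rational(-64876, 46483)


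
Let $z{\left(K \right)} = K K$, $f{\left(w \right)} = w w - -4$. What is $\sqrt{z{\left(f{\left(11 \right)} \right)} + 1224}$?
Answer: $\sqrt{16849} \approx 129.8$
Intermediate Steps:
$f{\left(w \right)} = 4 + w^{2}$ ($f{\left(w \right)} = w^{2} + 4 = 4 + w^{2}$)
$z{\left(K \right)} = K^{2}$
$\sqrt{z{\left(f{\left(11 \right)} \right)} + 1224} = \sqrt{\left(4 + 11^{2}\right)^{2} + 1224} = \sqrt{\left(4 + 121\right)^{2} + 1224} = \sqrt{125^{2} + 1224} = \sqrt{15625 + 1224} = \sqrt{16849}$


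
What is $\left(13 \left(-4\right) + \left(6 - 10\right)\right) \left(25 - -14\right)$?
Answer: $-2184$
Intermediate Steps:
$\left(13 \left(-4\right) + \left(6 - 10\right)\right) \left(25 - -14\right) = \left(-52 + \left(6 - 10\right)\right) \left(25 + 14\right) = \left(-52 - 4\right) 39 = \left(-56\right) 39 = -2184$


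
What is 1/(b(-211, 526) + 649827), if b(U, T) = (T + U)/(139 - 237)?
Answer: 14/9097533 ≈ 1.5389e-6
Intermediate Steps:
b(U, T) = -T/98 - U/98 (b(U, T) = (T + U)/(-98) = (T + U)*(-1/98) = -T/98 - U/98)
1/(b(-211, 526) + 649827) = 1/((-1/98*526 - 1/98*(-211)) + 649827) = 1/((-263/49 + 211/98) + 649827) = 1/(-45/14 + 649827) = 1/(9097533/14) = 14/9097533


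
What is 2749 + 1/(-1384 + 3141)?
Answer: 4829994/1757 ≈ 2749.0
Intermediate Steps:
2749 + 1/(-1384 + 3141) = 2749 + 1/1757 = 4829994/1757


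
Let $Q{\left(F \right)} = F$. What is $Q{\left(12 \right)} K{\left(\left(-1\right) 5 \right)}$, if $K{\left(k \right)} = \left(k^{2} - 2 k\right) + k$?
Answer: $360$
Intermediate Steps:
$K{\left(k \right)} = k^{2} - k$
$Q{\left(12 \right)} K{\left(\left(-1\right) 5 \right)} = 12 \left(-1\right) 5 \left(-1 - 5\right) = 12 \left(- 5 \left(-1 - 5\right)\right) = 12 \left(\left(-5\right) \left(-6\right)\right) = 12 \cdot 30 = 360$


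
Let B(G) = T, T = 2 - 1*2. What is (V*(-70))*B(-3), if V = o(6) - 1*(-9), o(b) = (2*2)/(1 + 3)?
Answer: 0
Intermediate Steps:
T = 0 (T = 2 - 2 = 0)
B(G) = 0
o(b) = 1 (o(b) = 4/4 = 4*(¼) = 1)
V = 10 (V = 1 - 1*(-9) = 1 + 9 = 10)
(V*(-70))*B(-3) = (10*(-70))*0 = -700*0 = 0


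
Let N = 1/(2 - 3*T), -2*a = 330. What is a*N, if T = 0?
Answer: -165/2 ≈ -82.500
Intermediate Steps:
a = -165 (a = -½*330 = -165)
N = ½ (N = 1/(2 - 3*0) = 1/(2 + 0) = 1/2 = ½ ≈ 0.50000)
a*N = -165*½ = -165/2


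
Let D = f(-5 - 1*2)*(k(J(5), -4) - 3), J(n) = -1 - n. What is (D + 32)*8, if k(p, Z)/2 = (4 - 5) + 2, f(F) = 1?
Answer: 248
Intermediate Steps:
k(p, Z) = 2 (k(p, Z) = 2*((4 - 5) + 2) = 2*(-1 + 2) = 2*1 = 2)
D = -1 (D = 1*(2 - 3) = 1*(-1) = -1)
(D + 32)*8 = (-1 + 32)*8 = 31*8 = 248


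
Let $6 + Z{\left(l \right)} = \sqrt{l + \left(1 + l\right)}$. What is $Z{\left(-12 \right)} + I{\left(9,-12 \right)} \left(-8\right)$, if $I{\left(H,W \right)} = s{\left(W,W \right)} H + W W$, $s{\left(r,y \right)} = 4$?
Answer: $-1446 + i \sqrt{23} \approx -1446.0 + 4.7958 i$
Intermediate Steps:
$I{\left(H,W \right)} = W^{2} + 4 H$ ($I{\left(H,W \right)} = 4 H + W W = 4 H + W^{2} = W^{2} + 4 H$)
$Z{\left(l \right)} = -6 + \sqrt{1 + 2 l}$ ($Z{\left(l \right)} = -6 + \sqrt{l + \left(1 + l\right)} = -6 + \sqrt{1 + 2 l}$)
$Z{\left(-12 \right)} + I{\left(9,-12 \right)} \left(-8\right) = \left(-6 + \sqrt{1 + 2 \left(-12\right)}\right) + \left(\left(-12\right)^{2} + 4 \cdot 9\right) \left(-8\right) = \left(-6 + \sqrt{1 - 24}\right) + \left(144 + 36\right) \left(-8\right) = \left(-6 + \sqrt{-23}\right) + 180 \left(-8\right) = \left(-6 + i \sqrt{23}\right) - 1440 = -1446 + i \sqrt{23}$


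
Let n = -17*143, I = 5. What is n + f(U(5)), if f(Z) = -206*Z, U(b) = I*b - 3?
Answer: -6963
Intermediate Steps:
U(b) = -3 + 5*b (U(b) = 5*b - 3 = -3 + 5*b)
n = -2431
n + f(U(5)) = -2431 - 206*(-3 + 5*5) = -2431 - 206*(-3 + 25) = -2431 - 206*22 = -2431 - 4532 = -6963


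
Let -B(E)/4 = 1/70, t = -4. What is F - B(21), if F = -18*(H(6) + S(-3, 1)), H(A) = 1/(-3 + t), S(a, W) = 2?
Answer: -1168/35 ≈ -33.371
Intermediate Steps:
H(A) = -⅐ (H(A) = 1/(-3 - 4) = 1/(-7) = -⅐)
B(E) = -2/35 (B(E) = -4/70 = -4*1/70 = -2/35)
F = -234/7 (F = -18*(-⅐ + 2) = -18*13/7 = -234/7 ≈ -33.429)
F - B(21) = -234/7 - 1*(-2/35) = -234/7 + 2/35 = -1168/35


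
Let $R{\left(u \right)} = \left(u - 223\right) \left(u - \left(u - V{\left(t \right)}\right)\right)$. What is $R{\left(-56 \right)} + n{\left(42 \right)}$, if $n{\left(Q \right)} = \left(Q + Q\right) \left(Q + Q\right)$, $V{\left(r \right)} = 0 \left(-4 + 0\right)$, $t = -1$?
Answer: $7056$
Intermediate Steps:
$V{\left(r \right)} = 0$ ($V{\left(r \right)} = 0 \left(-4\right) = 0$)
$n{\left(Q \right)} = 4 Q^{2}$ ($n{\left(Q \right)} = 2 Q 2 Q = 4 Q^{2}$)
$R{\left(u \right)} = 0$ ($R{\left(u \right)} = \left(u - 223\right) \left(u + \left(0 - u\right)\right) = \left(-223 + u\right) \left(u - u\right) = \left(-223 + u\right) 0 = 0$)
$R{\left(-56 \right)} + n{\left(42 \right)} = 0 + 4 \cdot 42^{2} = 0 + 4 \cdot 1764 = 0 + 7056 = 7056$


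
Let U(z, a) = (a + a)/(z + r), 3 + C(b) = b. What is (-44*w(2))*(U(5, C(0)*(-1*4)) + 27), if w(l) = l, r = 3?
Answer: -2640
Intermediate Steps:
C(b) = -3 + b
U(z, a) = 2*a/(3 + z) (U(z, a) = (a + a)/(z + 3) = (2*a)/(3 + z) = 2*a/(3 + z))
(-44*w(2))*(U(5, C(0)*(-1*4)) + 27) = (-44*2)*(2*((-3 + 0)*(-1*4))/(3 + 5) + 27) = -88*(2*(-3*(-4))/8 + 27) = -88*(2*12*(⅛) + 27) = -88*(3 + 27) = -88*30 = -2640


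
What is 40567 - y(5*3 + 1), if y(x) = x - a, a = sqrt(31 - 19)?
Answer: 40551 + 2*sqrt(3) ≈ 40554.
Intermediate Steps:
a = 2*sqrt(3) (a = sqrt(12) = 2*sqrt(3) ≈ 3.4641)
y(x) = x - 2*sqrt(3)
40567 - y(5*3 + 1) = 40567 - ((5*3 + 1) - 2*sqrt(3)) = 40567 - ((15 + 1) - 2*sqrt(3)) = 40567 - (16 - 2*sqrt(3)) = 40567 + (-16 + 2*sqrt(3)) = 40551 + 2*sqrt(3)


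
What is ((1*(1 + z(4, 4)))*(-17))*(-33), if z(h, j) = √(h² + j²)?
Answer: 561 + 2244*√2 ≈ 3734.5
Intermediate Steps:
((1*(1 + z(4, 4)))*(-17))*(-33) = ((1*(1 + √(4² + 4²)))*(-17))*(-33) = ((1*(1 + √(16 + 16)))*(-17))*(-33) = ((1*(1 + √32))*(-17))*(-33) = ((1*(1 + 4*√2))*(-17))*(-33) = ((1 + 4*√2)*(-17))*(-33) = (-17 - 68*√2)*(-33) = 561 + 2244*√2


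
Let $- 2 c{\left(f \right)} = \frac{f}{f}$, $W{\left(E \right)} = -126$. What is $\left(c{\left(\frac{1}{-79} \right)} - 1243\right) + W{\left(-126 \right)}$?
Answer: $- \frac{2739}{2} \approx -1369.5$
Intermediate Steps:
$c{\left(f \right)} = - \frac{1}{2}$ ($c{\left(f \right)} = - \frac{f \frac{1}{f}}{2} = \left(- \frac{1}{2}\right) 1 = - \frac{1}{2}$)
$\left(c{\left(\frac{1}{-79} \right)} - 1243\right) + W{\left(-126 \right)} = \left(- \frac{1}{2} - 1243\right) - 126 = - \frac{2487}{2} - 126 = - \frac{2739}{2}$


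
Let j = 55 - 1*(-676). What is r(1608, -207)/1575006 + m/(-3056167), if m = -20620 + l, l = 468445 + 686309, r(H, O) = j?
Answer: -1784033796727/4813481362002 ≈ -0.37063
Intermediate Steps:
j = 731 (j = 55 + 676 = 731)
r(H, O) = 731
l = 1154754
m = 1134134 (m = -20620 + 1154754 = 1134134)
r(1608, -207)/1575006 + m/(-3056167) = 731/1575006 + 1134134/(-3056167) = 731*(1/1575006) + 1134134*(-1/3056167) = 731/1575006 - 1134134/3056167 = -1784033796727/4813481362002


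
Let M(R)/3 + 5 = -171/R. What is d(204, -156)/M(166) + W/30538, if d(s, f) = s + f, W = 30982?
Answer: -25047973/15284269 ≈ -1.6388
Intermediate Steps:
d(s, f) = f + s
M(R) = -15 - 513/R (M(R) = -15 + 3*(-171/R) = -15 - 513/R)
d(204, -156)/M(166) + W/30538 = (-156 + 204)/(-15 - 513/166) + 30982/30538 = 48/(-15 - 513*1/166) + 30982*(1/30538) = 48/(-15 - 513/166) + 15491/15269 = 48/(-3003/166) + 15491/15269 = 48*(-166/3003) + 15491/15269 = -2656/1001 + 15491/15269 = -25047973/15284269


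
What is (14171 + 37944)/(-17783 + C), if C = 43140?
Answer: 52115/25357 ≈ 2.0553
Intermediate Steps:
(14171 + 37944)/(-17783 + C) = (14171 + 37944)/(-17783 + 43140) = 52115/25357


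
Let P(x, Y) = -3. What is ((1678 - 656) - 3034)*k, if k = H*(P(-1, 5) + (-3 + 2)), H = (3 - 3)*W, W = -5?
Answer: 0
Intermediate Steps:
H = 0 (H = (3 - 3)*(-5) = 0*(-5) = 0)
k = 0 (k = 0*(-3 + (-3 + 2)) = 0*(-3 - 1) = 0*(-4) = 0)
((1678 - 656) - 3034)*k = ((1678 - 656) - 3034)*0 = (1022 - 3034)*0 = -2012*0 = 0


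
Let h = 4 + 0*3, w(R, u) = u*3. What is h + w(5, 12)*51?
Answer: 1840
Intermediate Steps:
w(R, u) = 3*u
h = 4 (h = 4 + 0 = 4)
h + w(5, 12)*51 = 4 + (3*12)*51 = 4 + 36*51 = 4 + 1836 = 1840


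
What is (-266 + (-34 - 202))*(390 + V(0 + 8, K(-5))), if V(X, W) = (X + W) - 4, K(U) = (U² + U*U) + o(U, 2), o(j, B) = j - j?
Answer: -222888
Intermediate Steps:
o(j, B) = 0
K(U) = 2*U² (K(U) = (U² + U*U) + 0 = (U² + U²) + 0 = 2*U² + 0 = 2*U²)
V(X, W) = -4 + W + X (V(X, W) = (W + X) - 4 = -4 + W + X)
(-266 + (-34 - 202))*(390 + V(0 + 8, K(-5))) = (-266 + (-34 - 202))*(390 + (-4 + 2*(-5)² + (0 + 8))) = (-266 - 236)*(390 + (-4 + 2*25 + 8)) = -502*(390 + (-4 + 50 + 8)) = -502*(390 + 54) = -502*444 = -222888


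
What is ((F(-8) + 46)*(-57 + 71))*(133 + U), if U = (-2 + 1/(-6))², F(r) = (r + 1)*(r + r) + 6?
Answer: 2845318/9 ≈ 3.1615e+5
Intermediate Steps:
F(r) = 6 + 2*r*(1 + r) (F(r) = (1 + r)*(2*r) + 6 = 2*r*(1 + r) + 6 = 6 + 2*r*(1 + r))
U = 169/36 (U = (-2 - ⅙)² = (-13/6)² = 169/36 ≈ 4.6944)
((F(-8) + 46)*(-57 + 71))*(133 + U) = (((6 + 2*(-8) + 2*(-8)²) + 46)*(-57 + 71))*(133 + 169/36) = (((6 - 16 + 2*64) + 46)*14)*(4957/36) = (((6 - 16 + 128) + 46)*14)*(4957/36) = ((118 + 46)*14)*(4957/36) = (164*14)*(4957/36) = 2296*(4957/36) = 2845318/9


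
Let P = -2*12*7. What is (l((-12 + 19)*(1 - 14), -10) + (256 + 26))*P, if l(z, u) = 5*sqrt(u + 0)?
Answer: -47376 - 840*I*sqrt(10) ≈ -47376.0 - 2656.3*I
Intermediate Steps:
P = -168 (P = -24*7 = -168)
l(z, u) = 5*sqrt(u)
(l((-12 + 19)*(1 - 14), -10) + (256 + 26))*P = (5*sqrt(-10) + (256 + 26))*(-168) = (5*(I*sqrt(10)) + 282)*(-168) = (5*I*sqrt(10) + 282)*(-168) = (282 + 5*I*sqrt(10))*(-168) = -47376 - 840*I*sqrt(10)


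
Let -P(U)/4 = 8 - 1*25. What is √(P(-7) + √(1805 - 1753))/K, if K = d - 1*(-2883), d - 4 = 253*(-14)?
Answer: -√(68 + 2*√13)/655 ≈ -0.013240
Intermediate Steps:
d = -3538 (d = 4 + 253*(-14) = 4 - 3542 = -3538)
P(U) = 68 (P(U) = -4*(8 - 1*25) = -4*(8 - 25) = -4*(-17) = 68)
K = -655 (K = -3538 - 1*(-2883) = -3538 + 2883 = -655)
√(P(-7) + √(1805 - 1753))/K = √(68 + √(1805 - 1753))/(-655) = √(68 + √52)*(-1/655) = √(68 + 2*√13)*(-1/655) = -√(68 + 2*√13)/655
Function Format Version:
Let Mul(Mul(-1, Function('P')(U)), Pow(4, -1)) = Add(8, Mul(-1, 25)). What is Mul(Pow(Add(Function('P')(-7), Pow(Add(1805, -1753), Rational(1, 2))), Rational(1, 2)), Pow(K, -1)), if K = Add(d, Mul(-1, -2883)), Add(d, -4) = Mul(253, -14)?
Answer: Mul(Rational(-1, 655), Pow(Add(68, Mul(2, Pow(13, Rational(1, 2)))), Rational(1, 2))) ≈ -0.013240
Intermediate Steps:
d = -3538 (d = Add(4, Mul(253, -14)) = Add(4, -3542) = -3538)
Function('P')(U) = 68 (Function('P')(U) = Mul(-4, Add(8, Mul(-1, 25))) = Mul(-4, Add(8, -25)) = Mul(-4, -17) = 68)
K = -655 (K = Add(-3538, Mul(-1, -2883)) = Add(-3538, 2883) = -655)
Mul(Pow(Add(Function('P')(-7), Pow(Add(1805, -1753), Rational(1, 2))), Rational(1, 2)), Pow(K, -1)) = Mul(Pow(Add(68, Pow(Add(1805, -1753), Rational(1, 2))), Rational(1, 2)), Pow(-655, -1)) = Mul(Pow(Add(68, Pow(52, Rational(1, 2))), Rational(1, 2)), Rational(-1, 655)) = Mul(Pow(Add(68, Mul(2, Pow(13, Rational(1, 2)))), Rational(1, 2)), Rational(-1, 655)) = Mul(Rational(-1, 655), Pow(Add(68, Mul(2, Pow(13, Rational(1, 2)))), Rational(1, 2)))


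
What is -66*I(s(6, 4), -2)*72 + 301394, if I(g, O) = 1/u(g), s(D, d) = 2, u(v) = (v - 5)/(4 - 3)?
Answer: 302978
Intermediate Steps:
u(v) = -5 + v (u(v) = (-5 + v)/1 = (-5 + v)*1 = -5 + v)
I(g, O) = 1/(-5 + g)
-66*I(s(6, 4), -2)*72 + 301394 = -66/(-5 + 2)*72 + 301394 = -66/(-3)*72 + 301394 = -66*(-⅓)*72 + 301394 = 22*72 + 301394 = 1584 + 301394 = 302978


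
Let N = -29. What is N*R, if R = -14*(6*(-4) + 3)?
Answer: -8526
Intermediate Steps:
R = 294 (R = -14*(-24 + 3) = -14*(-21) = 294)
N*R = -29*294 = -8526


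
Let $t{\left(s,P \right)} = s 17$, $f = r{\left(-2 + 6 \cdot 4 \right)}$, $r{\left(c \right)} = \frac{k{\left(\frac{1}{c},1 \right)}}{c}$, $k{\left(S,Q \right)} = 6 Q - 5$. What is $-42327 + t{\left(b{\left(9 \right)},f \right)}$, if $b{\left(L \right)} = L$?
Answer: $-42174$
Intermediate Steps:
$k{\left(S,Q \right)} = -5 + 6 Q$
$r{\left(c \right)} = \frac{1}{c}$ ($r{\left(c \right)} = \frac{-5 + 6 \cdot 1}{c} = \frac{-5 + 6}{c} = 1 \frac{1}{c} = \frac{1}{c}$)
$f = \frac{1}{22}$ ($f = \frac{1}{-2 + 6 \cdot 4} = \frac{1}{-2 + 24} = \frac{1}{22} \approx 0.045455$)
$t{\left(s,P \right)} = 17 s$
$-42327 + t{\left(b{\left(9 \right)},f \right)} = -42327 + 17 \cdot 9 = -42327 + 153 = -42174$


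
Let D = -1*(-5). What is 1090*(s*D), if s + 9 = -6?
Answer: -81750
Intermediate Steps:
s = -15 (s = -9 - 6 = -15)
D = 5
1090*(s*D) = 1090*(-15*5) = 1090*(-75) = -81750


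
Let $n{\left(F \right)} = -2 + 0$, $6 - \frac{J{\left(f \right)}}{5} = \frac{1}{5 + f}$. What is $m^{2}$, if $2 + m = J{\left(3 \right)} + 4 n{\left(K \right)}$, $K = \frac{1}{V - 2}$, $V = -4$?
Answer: $\frac{24025}{64} \approx 375.39$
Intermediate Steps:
$J{\left(f \right)} = 30 - \frac{5}{5 + f}$
$K = - \frac{1}{6}$ ($K = \frac{1}{-4 - 2} = \frac{1}{-6} = - \frac{1}{6} \approx -0.16667$)
$n{\left(F \right)} = -2$
$m = \frac{155}{8}$ ($m = -2 + \left(\frac{5 \left(29 + 6 \cdot 3\right)}{5 + 3} + 4 \left(-2\right)\right) = -2 - \left(8 - \frac{5 \left(29 + 18\right)}{8}\right) = -2 - \left(8 - \frac{235}{8}\right) = -2 + \left(\frac{235}{8} - 8\right) = -2 + \frac{171}{8} = \frac{155}{8} \approx 19.375$)
$m^{2} = \left(\frac{155}{8}\right)^{2} = \frac{24025}{64}$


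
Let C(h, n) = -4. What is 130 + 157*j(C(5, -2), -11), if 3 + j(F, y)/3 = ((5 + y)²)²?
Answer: 609133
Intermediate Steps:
j(F, y) = -9 + 3*(5 + y)⁴ (j(F, y) = -9 + 3*((5 + y)²)² = -9 + 3*(5 + y)⁴)
130 + 157*j(C(5, -2), -11) = 130 + 157*(-9 + 3*(5 - 11)⁴) = 130 + 157*(-9 + 3*(-6)⁴) = 130 + 157*(-9 + 3*1296) = 130 + 157*(-9 + 3888) = 130 + 157*3879 = 130 + 609003 = 609133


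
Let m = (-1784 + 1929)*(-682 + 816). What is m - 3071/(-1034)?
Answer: 20093691/1034 ≈ 19433.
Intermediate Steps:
m = 19430 (m = 145*134 = 19430)
m - 3071/(-1034) = 19430 - 3071/(-1034) = 19430 - 3071*(-1)/1034 = 19430 - 1*(-3071/1034) = 19430 + 3071/1034 = 20093691/1034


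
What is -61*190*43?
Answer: -498370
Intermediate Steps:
-61*190*43 = -11590*43 = -498370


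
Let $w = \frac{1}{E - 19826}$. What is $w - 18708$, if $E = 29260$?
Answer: $- \frac{176491271}{9434} \approx -18708.0$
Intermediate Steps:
$w = \frac{1}{9434}$ ($w = \frac{1}{29260 - 19826} = \frac{1}{9434} \approx 0.000106$)
$w - 18708 = \frac{1}{9434} - 18708 = - \frac{176491271}{9434}$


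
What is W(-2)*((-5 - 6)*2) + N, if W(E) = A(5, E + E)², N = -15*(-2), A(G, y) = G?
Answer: -520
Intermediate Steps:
N = 30
W(E) = 25 (W(E) = 5² = 25)
W(-2)*((-5 - 6)*2) + N = 25*((-5 - 6)*2) + 30 = 25*(-11*2) + 30 = 25*(-22) + 30 = -550 + 30 = -520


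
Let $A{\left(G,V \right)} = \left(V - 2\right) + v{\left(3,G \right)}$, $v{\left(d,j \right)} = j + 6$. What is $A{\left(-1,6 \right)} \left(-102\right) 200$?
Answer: $-183600$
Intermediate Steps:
$v{\left(d,j \right)} = 6 + j$
$A{\left(G,V \right)} = 4 + G + V$ ($A{\left(G,V \right)} = \left(V - 2\right) + \left(6 + G\right) = \left(-2 + V\right) + \left(6 + G\right) = 4 + G + V$)
$A{\left(-1,6 \right)} \left(-102\right) 200 = \left(4 - 1 + 6\right) \left(-102\right) 200 = 9 \left(-102\right) 200 = \left(-918\right) 200 = -183600$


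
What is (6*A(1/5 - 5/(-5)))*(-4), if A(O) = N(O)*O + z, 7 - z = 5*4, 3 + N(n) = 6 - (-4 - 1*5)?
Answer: -168/5 ≈ -33.600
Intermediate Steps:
N(n) = 12 (N(n) = -3 + (6 - (-4 - 1*5)) = -3 + (6 - (-4 - 5)) = -3 + (6 - 1*(-9)) = -3 + (6 + 9) = -3 + 15 = 12)
z = -13 (z = 7 - 5*4 = 7 - 1*20 = 7 - 20 = -13)
A(O) = -13 + 12*O (A(O) = 12*O - 13 = -13 + 12*O)
(6*A(1/5 - 5/(-5)))*(-4) = (6*(-13 + 12*(1/5 - 5/(-5))))*(-4) = (6*(-13 + 12*(1*(⅕) - 5*(-⅕))))*(-4) = (6*(-13 + 12*(⅕ + 1)))*(-4) = (6*(-13 + 12*(6/5)))*(-4) = (6*(-13 + 72/5))*(-4) = (6*(7/5))*(-4) = (42/5)*(-4) = -168/5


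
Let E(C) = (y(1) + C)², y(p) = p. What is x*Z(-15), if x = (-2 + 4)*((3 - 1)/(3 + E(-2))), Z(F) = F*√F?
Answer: -15*I*√15 ≈ -58.095*I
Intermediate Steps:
Z(F) = F^(3/2)
E(C) = (1 + C)²
x = 1 (x = (-2 + 4)*((3 - 1)/(3 + (1 - 2)²)) = 2*(2/(3 + (-1)²)) = 2*(2/(3 + 1)) = 2*(2/4) = 2*(2*(¼)) = 2*(½) = 1)
x*Z(-15) = 1*(-15)^(3/2) = 1*(-15*I*√15) = -15*I*√15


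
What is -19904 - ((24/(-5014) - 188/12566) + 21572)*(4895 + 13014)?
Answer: -6085624036907726/15751481 ≈ -3.8635e+8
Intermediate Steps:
-19904 - ((24/(-5014) - 188/12566) + 21572)*(4895 + 13014) = -19904 - ((24*(-1/5014) - 188*1/12566) + 21572)*17909 = -19904 - ((-12/2507 - 94/6283) + 21572)*17909 = -19904 - (-311054/15751481 + 21572)*17909 = -19904 - 339790637078*17909/15751481 = -19904 - 1*6085310519429902/15751481 = -19904 - 6085310519429902/15751481 = -6085624036907726/15751481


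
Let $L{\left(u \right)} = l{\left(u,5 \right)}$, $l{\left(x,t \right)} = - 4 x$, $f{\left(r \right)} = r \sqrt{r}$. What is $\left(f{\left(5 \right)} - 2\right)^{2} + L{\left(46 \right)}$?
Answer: $-55 - 20 \sqrt{5} \approx -99.721$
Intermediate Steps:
$f{\left(r \right)} = r^{\frac{3}{2}}$
$L{\left(u \right)} = - 4 u$
$\left(f{\left(5 \right)} - 2\right)^{2} + L{\left(46 \right)} = \left(5^{\frac{3}{2}} - 2\right)^{2} - 184 = \left(5 \sqrt{5} - 2\right)^{2} - 184 = \left(-2 + 5 \sqrt{5}\right)^{2} - 184 = -184 + \left(-2 + 5 \sqrt{5}\right)^{2}$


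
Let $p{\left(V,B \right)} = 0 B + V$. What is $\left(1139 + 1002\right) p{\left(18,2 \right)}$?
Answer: $38538$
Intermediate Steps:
$p{\left(V,B \right)} = V$ ($p{\left(V,B \right)} = 0 + V = V$)
$\left(1139 + 1002\right) p{\left(18,2 \right)} = \left(1139 + 1002\right) 18 = 2141 \cdot 18 = 38538$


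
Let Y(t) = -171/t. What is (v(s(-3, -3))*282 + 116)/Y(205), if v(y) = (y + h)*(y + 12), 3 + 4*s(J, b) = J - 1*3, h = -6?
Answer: 37010495/1368 ≈ 27054.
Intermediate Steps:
s(J, b) = -3/2 + J/4 (s(J, b) = -¾ + (J - 1*3)/4 = -¾ + (J - 3)/4 = -¾ + (-3 + J)/4 = -¾ + (-¾ + J/4) = -3/2 + J/4)
v(y) = (-6 + y)*(12 + y) (v(y) = (y - 6)*(y + 12) = (-6 + y)*(12 + y))
(v(s(-3, -3))*282 + 116)/Y(205) = ((-72 + (-3/2 + (¼)*(-3))² + 6*(-3/2 + (¼)*(-3)))*282 + 116)/((-171/205)) = ((-72 + (-3/2 - ¾)² + 6*(-3/2 - ¾))*282 + 116)/((-171*1/205)) = ((-72 + (-9/4)² + 6*(-9/4))*282 + 116)/(-171/205) = ((-72 + 81/16 - 27/2)*282 + 116)*(-205/171) = (-1287/16*282 + 116)*(-205/171) = (-181467/8 + 116)*(-205/171) = -180539/8*(-205/171) = 37010495/1368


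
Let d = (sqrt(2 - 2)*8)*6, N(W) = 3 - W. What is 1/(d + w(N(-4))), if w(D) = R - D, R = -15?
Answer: -1/22 ≈ -0.045455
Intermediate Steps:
d = 0 (d = (sqrt(0)*8)*6 = (0*8)*6 = 0*6 = 0)
w(D) = -15 - D
1/(d + w(N(-4))) = 1/(0 + (-15 - (3 - 1*(-4)))) = 1/(0 + (-15 - (3 + 4))) = 1/(0 + (-15 - 1*7)) = 1/(0 + (-15 - 7)) = 1/(0 - 22) = 1/(-22) = -1/22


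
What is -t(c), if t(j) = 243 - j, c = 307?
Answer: 64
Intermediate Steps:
-t(c) = -(243 - 1*307) = -(243 - 307) = -1*(-64) = 64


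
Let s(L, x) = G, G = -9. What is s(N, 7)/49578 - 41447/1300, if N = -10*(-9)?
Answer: -342478511/10741900 ≈ -31.882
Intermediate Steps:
N = 90
s(L, x) = -9
s(N, 7)/49578 - 41447/1300 = -9/49578 - 41447/1300 = -9*1/49578 - 41447*1/1300 = -3/16526 - 41447/1300 = -342478511/10741900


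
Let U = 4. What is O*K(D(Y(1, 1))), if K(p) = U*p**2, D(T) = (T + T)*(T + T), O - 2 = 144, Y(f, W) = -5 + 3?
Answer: 149504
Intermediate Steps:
Y(f, W) = -2
O = 146 (O = 2 + 144 = 146)
D(T) = 4*T**2 (D(T) = (2*T)*(2*T) = 4*T**2)
K(p) = 4*p**2
O*K(D(Y(1, 1))) = 146*(4*(4*(-2)**2)**2) = 146*(4*(4*4)**2) = 146*(4*16**2) = 146*(4*256) = 146*1024 = 149504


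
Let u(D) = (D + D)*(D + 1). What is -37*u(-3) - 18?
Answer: -462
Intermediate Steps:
u(D) = 2*D*(1 + D) (u(D) = (2*D)*(1 + D) = 2*D*(1 + D))
-37*u(-3) - 18 = -74*(-3)*(1 - 3) - 18 = -74*(-3)*(-2) - 18 = -37*12 - 18 = -444 - 18 = -462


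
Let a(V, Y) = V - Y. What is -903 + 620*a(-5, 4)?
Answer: -6483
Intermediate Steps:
-903 + 620*a(-5, 4) = -903 + 620*(-5 - 1*4) = -903 + 620*(-5 - 4) = -903 + 620*(-9) = -903 - 5580 = -6483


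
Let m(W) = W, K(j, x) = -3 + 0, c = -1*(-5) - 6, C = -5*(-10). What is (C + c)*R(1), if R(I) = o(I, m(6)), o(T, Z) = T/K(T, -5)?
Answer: -49/3 ≈ -16.333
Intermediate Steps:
C = 50
c = -1 (c = 5 - 6 = -1)
K(j, x) = -3
o(T, Z) = -T/3 (o(T, Z) = T/(-3) = T*(-⅓) = -T/3)
R(I) = -I/3
(C + c)*R(1) = (50 - 1)*(-⅓*1) = 49*(-⅓) = -49/3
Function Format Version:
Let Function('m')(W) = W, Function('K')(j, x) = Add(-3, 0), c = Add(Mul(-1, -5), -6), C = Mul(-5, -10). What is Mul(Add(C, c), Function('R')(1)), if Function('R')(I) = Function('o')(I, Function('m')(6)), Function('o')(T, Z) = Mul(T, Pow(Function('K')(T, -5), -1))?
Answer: Rational(-49, 3) ≈ -16.333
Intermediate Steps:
C = 50
c = -1 (c = Add(5, -6) = -1)
Function('K')(j, x) = -3
Function('o')(T, Z) = Mul(Rational(-1, 3), T) (Function('o')(T, Z) = Mul(T, Pow(-3, -1)) = Mul(T, Rational(-1, 3)) = Mul(Rational(-1, 3), T))
Function('R')(I) = Mul(Rational(-1, 3), I)
Mul(Add(C, c), Function('R')(1)) = Mul(Add(50, -1), Mul(Rational(-1, 3), 1)) = Mul(49, Rational(-1, 3)) = Rational(-49, 3)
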